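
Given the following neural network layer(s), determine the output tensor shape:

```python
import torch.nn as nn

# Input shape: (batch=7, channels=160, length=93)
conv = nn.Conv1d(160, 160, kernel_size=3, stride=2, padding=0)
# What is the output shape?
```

Input: (7, 160, 93) -> Output: (7, 160, 46)

Answer: (7, 160, 46)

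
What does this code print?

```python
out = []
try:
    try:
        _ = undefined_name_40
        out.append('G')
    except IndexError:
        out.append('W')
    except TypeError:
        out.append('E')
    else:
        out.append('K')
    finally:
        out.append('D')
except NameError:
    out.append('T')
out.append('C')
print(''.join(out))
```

Execution trace: 'D' (finally) → 'T' (outer except NameError) → 'C' (after the try/except). Output: DTC

Answer: DTC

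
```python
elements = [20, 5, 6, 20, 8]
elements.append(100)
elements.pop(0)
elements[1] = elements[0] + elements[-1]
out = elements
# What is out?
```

Trace:
`elements = [20, 5, 6, 20, 8]` → elements = [20, 5, 6, 20, 8]
`elements.append(100)` → elements = [20, 5, 6, 20, 8, 100]
`elements.pop(0)` → elements = [5, 6, 20, 8, 100]
`elements[1] = elements[0] + elements[-1]` → elements = [5, 105, 20, 8, 100]
`out = elements` → out = [5, 105, 20, 8, 100]
So out = [5, 105, 20, 8, 100]

Answer: [5, 105, 20, 8, 100]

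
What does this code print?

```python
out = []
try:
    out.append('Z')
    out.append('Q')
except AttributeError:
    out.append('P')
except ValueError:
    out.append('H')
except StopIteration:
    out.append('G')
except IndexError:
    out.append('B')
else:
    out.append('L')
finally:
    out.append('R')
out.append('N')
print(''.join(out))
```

Execution trace: 'Z' (try body) → 'Q' (try body, no exception) → 'L' (else) → 'R' (finally) → 'N' (after the try/except). Output: ZQLRN

Answer: ZQLRN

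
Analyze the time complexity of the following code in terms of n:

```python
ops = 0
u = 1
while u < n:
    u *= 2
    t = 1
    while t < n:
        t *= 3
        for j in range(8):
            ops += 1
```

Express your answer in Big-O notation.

Each loop level contributes: log n × log n × 1. Multiplying the contributions gives O(log² n).

Answer: O(log² n)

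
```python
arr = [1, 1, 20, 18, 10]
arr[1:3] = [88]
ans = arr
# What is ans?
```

Trace:
`arr = [1, 1, 20, 18, 10]` → arr = [1, 1, 20, 18, 10]
`arr[1:3] = [88]` → arr = [1, 88, 18, 10]
`ans = arr` → ans = [1, 88, 18, 10]
So ans = [1, 88, 18, 10]

Answer: [1, 88, 18, 10]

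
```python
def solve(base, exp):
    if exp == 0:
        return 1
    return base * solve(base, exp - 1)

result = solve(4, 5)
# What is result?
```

solve(4, 5) = 4 * 4 * 4 * 4 * 4 = 1024

Answer: 1024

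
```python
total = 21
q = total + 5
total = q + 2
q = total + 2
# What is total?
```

Trace:
`total = 21` → total = 21
`q = total + 5` → q = 26
`total = q + 2` → total = 28
`q = total + 2` → q = 30
So total = 28

Answer: 28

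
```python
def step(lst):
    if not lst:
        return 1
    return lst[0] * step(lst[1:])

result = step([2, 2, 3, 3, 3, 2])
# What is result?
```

Product over [2, 2, 3, 3, 3, 2] = 2 * 2 * 3 * 3 * 3 * 2 = 216

Answer: 216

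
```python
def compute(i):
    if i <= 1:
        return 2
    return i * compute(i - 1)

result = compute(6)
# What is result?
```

compute(6) = 6 * 5 * 4 * 3 * 2 * 2 = 1440

Answer: 1440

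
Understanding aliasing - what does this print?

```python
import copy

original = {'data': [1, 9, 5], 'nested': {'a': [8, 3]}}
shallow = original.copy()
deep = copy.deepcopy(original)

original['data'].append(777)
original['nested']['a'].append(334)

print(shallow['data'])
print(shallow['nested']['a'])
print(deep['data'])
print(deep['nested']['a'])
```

Key concept: comparing shallow vs deep copy.
Step by step:
`original = {'data': [1, 9, 5], 'nested': {'a': [8, 3]}}` → original = {'data': [1, 9, 5], 'nested': {'a': [8, 3]}}
`shallow = original.copy()` → shallow = {'data': [1, 9, 5], 'nested': {'a': [8, 3]}}
`deep = copy.deepcopy(original)` → deep = {'data': [1, 9, 5], 'nested': {'a': [8, 3]}}
`original['data'].append(777)` → original = {'data': [1, 9, 5, 777], 'nested': {'a': [8, 3]}}; shallow = {'data': [1, 9, 5, 777], 'nested': {'a': [8, 3]}}
`original['nested']['a'].append(334)` → original = {'data': [1, 9, 5, 777], 'nested': {'a': [8, 3, 334]}}; shallow = {'data': [1, 9, 5, 777], 'nested': {'a': [8, 3, 334]}}
`print(shallow['data'])` → prints [1, 9, 5, 777]
`print(shallow['nested']['a'])` → prints [8, 3, 334]
`print(deep['data'])` → prints [1, 9, 5]
`print(deep['nested']['a'])` → prints [8, 3]

Answer:
[1, 9, 5, 777]
[8, 3, 334]
[1, 9, 5]
[8, 3]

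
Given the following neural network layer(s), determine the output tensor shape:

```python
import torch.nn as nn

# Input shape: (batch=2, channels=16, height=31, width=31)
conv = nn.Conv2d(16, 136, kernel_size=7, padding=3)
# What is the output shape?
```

Input: (2, 16, 31, 31) -> Output: (2, 136, 31, 31)

Answer: (2, 136, 31, 31)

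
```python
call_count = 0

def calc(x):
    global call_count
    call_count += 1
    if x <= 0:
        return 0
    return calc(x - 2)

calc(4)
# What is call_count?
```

Linear recursion stepping by 2: 3 calls from x=4 down to ≤0.

Answer: 3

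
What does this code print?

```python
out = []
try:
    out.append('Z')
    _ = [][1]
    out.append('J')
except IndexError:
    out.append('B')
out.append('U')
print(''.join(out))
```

Execution trace: 'Z' (try body) → 'B' (except IndexError) → 'U' (after the try/except). Output: ZBU

Answer: ZBU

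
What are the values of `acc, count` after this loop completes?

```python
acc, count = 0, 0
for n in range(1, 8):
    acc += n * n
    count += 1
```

Sum of squares and count
`acc, count` takes the values: (0, 0) → (1, 0) → (1, 1) → (5, 1) → (5, 2) → (14, 2) → (14, 3) → (30, 3) → (30, 4) → (55, 4) → (55, 5) → (91, 5) → (91, 6) → (140, 6) → (140, 7)

Answer: 140, 7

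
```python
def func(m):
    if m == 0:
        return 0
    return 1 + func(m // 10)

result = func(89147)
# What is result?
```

Count of digits of 89147: 5

Answer: 5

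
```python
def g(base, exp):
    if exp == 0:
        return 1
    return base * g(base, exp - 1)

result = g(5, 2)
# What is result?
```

g(5, 2) = 5 * 5 = 25

Answer: 25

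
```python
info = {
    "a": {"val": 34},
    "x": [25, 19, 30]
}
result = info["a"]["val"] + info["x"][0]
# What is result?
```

Trace:
`info = { ...` → info = {'a': {'val': 34}, 'x': [25, 19, 30]}
`result = info["a"]["val"] + info["x"][0]` → result = 59
So result = 59

Answer: 59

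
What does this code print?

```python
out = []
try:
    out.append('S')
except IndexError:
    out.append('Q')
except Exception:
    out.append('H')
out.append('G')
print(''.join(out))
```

Execution trace: 'S' (try body, no exception) → 'G' (after the try/except). Output: SG

Answer: SG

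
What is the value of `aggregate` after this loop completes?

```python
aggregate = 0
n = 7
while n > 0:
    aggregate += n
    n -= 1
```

Sum 7 down to 1
`aggregate` takes the values: 0 → 7 → 13 → 18 → 22 → 25 → 27 → 28

Answer: 28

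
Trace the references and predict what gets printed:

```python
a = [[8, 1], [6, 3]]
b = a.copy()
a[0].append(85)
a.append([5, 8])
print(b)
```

Key concept: shallow copy with nested lists.
Step by step:
`a = [[8, 1], [6, 3]]` → a = [[8, 1], [6, 3]]
`b = a.copy()` → b = [[8, 1], [6, 3]]
`a[0].append(85)` → a = [[8, 1, 85], [6, 3]]; b = [[8, 1, 85], [6, 3]]
`a.append([5, 8])` → a = [[8, 1, 85], [6, 3], [5, 8]]
`print(b)` → prints [[8, 1, 85], [6, 3]]

Answer: [[8, 1, 85], [6, 3]]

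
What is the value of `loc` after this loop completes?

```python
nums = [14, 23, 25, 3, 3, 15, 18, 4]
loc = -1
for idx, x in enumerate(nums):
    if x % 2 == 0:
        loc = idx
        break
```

First even number index in [14, 23, 25, 3, 3, 15, 18, 4]
`loc` takes the values: -1 → 0

Answer: 0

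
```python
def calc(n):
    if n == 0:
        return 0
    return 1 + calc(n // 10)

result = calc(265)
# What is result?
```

Count of digits of 265: 3

Answer: 3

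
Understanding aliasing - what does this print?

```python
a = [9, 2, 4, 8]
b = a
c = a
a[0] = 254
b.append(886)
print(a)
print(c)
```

Key concept: multiple aliases.
Step by step:
`a = [9, 2, 4, 8]` → a = [9, 2, 4, 8]
`b = a` → b = [9, 2, 4, 8] (same object as a)
`c = a` → c = [9, 2, 4, 8] (same object as a, b)
`a[0] = 254` → a = [254, 2, 4, 8] (same object as b, c); b = [254, 2, 4, 8] (same object as a, c); c = [254, 2, 4, 8] (same object as a, b)
`b.append(886)` → a = [254, 2, 4, 8, 886] (same object as b, c); b = [254, 2, 4, 8, 886] (same object as a, c); c = [254, 2, 4, 8, 886] (same object as a, b)
`print(a)` → prints [254, 2, 4, 8, 886]
`print(c)` → prints [254, 2, 4, 8, 886]

Answer:
[254, 2, 4, 8, 886]
[254, 2, 4, 8, 886]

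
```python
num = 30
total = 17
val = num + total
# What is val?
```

Trace:
`num = 30` → num = 30
`total = 17` → total = 17
`val = num + total` → val = 47
So val = 47

Answer: 47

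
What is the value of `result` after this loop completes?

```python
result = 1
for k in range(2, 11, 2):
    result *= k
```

Product of even numbers 2 to 10
`result` takes the values: 1 → 2 → 8 → 48 → 384 → 3840

Answer: 3840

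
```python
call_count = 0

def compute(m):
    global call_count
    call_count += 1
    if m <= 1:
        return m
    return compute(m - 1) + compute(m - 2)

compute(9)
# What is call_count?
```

Calls(m) = 1 + Calls(m-1) + Calls(m-2); Calls(0)=Calls(1)=1. For m=9 this gives 109.

Answer: 109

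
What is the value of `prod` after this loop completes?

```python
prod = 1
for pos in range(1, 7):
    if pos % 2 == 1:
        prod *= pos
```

Product of odd numbers 1 to 6
`prod` takes the values: 1 → 3 → 15

Answer: 15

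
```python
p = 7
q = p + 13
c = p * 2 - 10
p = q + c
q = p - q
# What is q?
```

Trace:
`p = 7` → p = 7
`q = p + 13` → q = 20
`c = p * 2 - 10` → c = 4
`p = q + c` → p = 24
`q = p - q` → q = 4
So q = 4

Answer: 4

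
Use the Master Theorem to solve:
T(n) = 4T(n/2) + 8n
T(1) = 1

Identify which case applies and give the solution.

a=4, b=2, f(n)=8n. log_2(4) = 2. Since c=1 < 2, Case 1 applies: T(n) = Θ(n^log_b(a)) = O(n^2).

Answer: O(n^2) - Case 1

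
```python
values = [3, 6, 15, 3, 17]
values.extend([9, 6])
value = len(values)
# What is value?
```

Trace:
`values = [3, 6, 15, 3, 17]` → values = [3, 6, 15, 3, 17]
`values.extend([9, 6])` → values = [3, 6, 15, 3, 17, 9, 6]
`value = len(values)` → value = 7
So value = 7

Answer: 7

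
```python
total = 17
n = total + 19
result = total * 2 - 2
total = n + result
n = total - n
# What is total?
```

Trace:
`total = 17` → total = 17
`n = total + 19` → n = 36
`result = total * 2 - 2` → result = 32
`total = n + result` → total = 68
`n = total - n` → n = 32
So total = 68

Answer: 68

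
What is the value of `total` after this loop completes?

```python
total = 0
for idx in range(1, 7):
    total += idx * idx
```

Sum of squares 1² to 6² = 91
`total` takes the values: 0 → 1 → 5 → 14 → 30 → 55 → 91

Answer: 91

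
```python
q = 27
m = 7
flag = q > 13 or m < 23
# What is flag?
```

Trace:
`q = 27` → q = 27
`m = 7` → m = 7
`flag = q > 13 or m < 23` → flag = True
So flag = True

Answer: True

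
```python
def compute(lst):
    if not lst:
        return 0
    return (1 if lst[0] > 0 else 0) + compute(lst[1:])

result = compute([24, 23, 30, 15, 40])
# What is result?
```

Count of positive elements in [24, 23, 30, 15, 40] = 5

Answer: 5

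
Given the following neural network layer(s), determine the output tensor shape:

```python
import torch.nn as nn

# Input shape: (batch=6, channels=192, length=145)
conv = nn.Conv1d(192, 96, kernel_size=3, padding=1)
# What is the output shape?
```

Input: (6, 192, 145) -> Output: (6, 96, 145)

Answer: (6, 96, 145)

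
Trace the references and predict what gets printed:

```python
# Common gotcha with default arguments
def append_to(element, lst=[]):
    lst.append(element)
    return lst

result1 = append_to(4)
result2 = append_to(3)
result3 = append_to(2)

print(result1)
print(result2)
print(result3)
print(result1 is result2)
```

Key concept: mutable default argument gotcha.
Step by step:
`result1 = append_to(4)` → result1 = [4]
`result2 = append_to(3)` → result1 = [4, 3] (same object as result2); result2 = [4, 3] (same object as result1)
`result3 = append_to(2)` → result1 = [4, 3, 2] (same object as result2, result3); result2 = [4, 3, 2] (same object as result1, result3); result3 = [4, 3, 2] (same object as result1, result2)
`print(result1)` → prints [4, 3, 2]
`print(result2)` → prints [4, 3, 2]
`print(result3)` → prints [4, 3, 2]
`print(result1 is result2)` → prints True

Answer:
[4, 3, 2]
[4, 3, 2]
[4, 3, 2]
True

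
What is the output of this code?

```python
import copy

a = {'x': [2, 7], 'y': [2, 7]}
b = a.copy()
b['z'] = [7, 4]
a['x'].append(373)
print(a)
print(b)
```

Key concept: shallow copy of dict with mutable values.
Step by step:
`a = {'x': [2, 7], 'y': [2, 7]}` → a = {'x': [2, 7], 'y': [2, 7]}
`b = a.copy()` → b = {'x': [2, 7], 'y': [2, 7]}
`b['z'] = [7, 4]` → b = {'x': [2, 7], 'y': [2, 7], 'z': [7, 4]}
`a['x'].append(373)` → a = {'x': [2, 7, 373], 'y': [2, 7]}; b = {'x': [2, 7, 373], 'y': [2, 7], 'z': [7, 4]}
`print(a)` → prints {'x': [2, 7, 373], 'y': [2, 7]}
`print(b)` → prints {'x': [2, 7, 373], 'y': [2, 7], 'z': [7, 4]}

Answer:
{'x': [2, 7, 373], 'y': [2, 7]}
{'x': [2, 7, 373], 'y': [2, 7], 'z': [7, 4]}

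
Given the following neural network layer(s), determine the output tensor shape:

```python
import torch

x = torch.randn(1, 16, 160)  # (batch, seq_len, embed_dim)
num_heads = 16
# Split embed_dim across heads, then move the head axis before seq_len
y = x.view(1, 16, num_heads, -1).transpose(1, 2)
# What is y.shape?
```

Input: (1, 16, 160) -> head_dim = 160 // 16 = 10; after view: (1, 16, 16, 10) -> after transpose(1, 2): (1, 16, 16, 10) -> Output: (1, 16, 16, 10)

Answer: (1, 16, 16, 10)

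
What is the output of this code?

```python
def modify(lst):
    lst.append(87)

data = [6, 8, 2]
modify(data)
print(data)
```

Key concept: function modifies passed list.
Step by step:
`data = [6, 8, 2]` → data = [6, 8, 2]
`modify(data)` → data = [6, 8, 2, 87]
`print(data)` → prints [6, 8, 2, 87]

Answer: [6, 8, 2, 87]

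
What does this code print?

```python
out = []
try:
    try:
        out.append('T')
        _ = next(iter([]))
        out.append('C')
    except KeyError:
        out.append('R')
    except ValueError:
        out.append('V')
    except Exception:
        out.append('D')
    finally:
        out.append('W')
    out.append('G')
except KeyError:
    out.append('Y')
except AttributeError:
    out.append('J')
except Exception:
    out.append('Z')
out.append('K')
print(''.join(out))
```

Execution trace: 'T' (inner try body) → 'D' (inner except Exception) → 'W' (inner finally) → 'G' (try body, no exception) → 'K' (after the try/except). Output: TDWGK

Answer: TDWGK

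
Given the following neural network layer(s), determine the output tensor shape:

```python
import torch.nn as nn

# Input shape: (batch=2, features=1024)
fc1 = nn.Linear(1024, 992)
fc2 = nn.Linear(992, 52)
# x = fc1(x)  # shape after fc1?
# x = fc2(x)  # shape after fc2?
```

Input: (2, 1024) -> after fc1: (2, 992) -> Output: (2, 52)

Answer: (2, 52)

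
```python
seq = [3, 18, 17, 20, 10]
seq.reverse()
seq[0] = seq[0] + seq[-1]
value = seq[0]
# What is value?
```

Trace:
`seq = [3, 18, 17, 20, 10]` → seq = [3, 18, 17, 20, 10]
`seq.reverse()` → seq = [10, 20, 17, 18, 3]
`seq[0] = seq[0] + seq[-1]` → seq = [13, 20, 17, 18, 3]
`value = seq[0]` → value = 13
So value = 13

Answer: 13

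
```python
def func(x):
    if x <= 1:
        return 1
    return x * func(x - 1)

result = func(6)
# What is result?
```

func(6) = 6 * 5 * 4 * 3 * 2 * 1 = 720

Answer: 720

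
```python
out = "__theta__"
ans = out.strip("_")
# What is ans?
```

Trace:
`out = "__theta__"` → out = '__theta__'
`ans = out.strip("_")` → ans = 'theta'
So ans = 'theta'

Answer: 'theta'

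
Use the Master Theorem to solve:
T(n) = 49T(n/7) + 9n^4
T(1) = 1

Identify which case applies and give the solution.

a=49, b=7, f(n)=9n^4. log_7(49) = 2. Since c=4 > 2 and the regularity condition holds (49(n/7)^4 = (49/7^4)n^4 with 49/7^4 < 1), Case 3 applies: T(n) = Θ(f(n)) = O(n^4).

Answer: O(n^4) - Case 3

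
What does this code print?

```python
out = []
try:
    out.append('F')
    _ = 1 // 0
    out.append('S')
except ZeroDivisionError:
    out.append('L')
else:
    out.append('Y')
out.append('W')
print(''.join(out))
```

Execution trace: 'F' (try body) → 'L' (except ZeroDivisionError) → 'W' (after the try/except). Output: FLW

Answer: FLW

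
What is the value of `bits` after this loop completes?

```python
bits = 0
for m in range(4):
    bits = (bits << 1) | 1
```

Build 4 consecutive 1-bits: 0b1111
`bits` takes the values: 0 → 1 → 3 → 7 → 15

Answer: 15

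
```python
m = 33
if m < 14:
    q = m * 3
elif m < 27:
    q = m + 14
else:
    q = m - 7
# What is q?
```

Trace:
`m = 33` → m = 33
`if m < 14: ...` → m < 14 is False, m < 27 is False, take else branch → q = 26
So q = 26

Answer: 26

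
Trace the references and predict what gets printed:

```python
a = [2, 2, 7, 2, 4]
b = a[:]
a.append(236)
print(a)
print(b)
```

Key concept: slice [:] creates copy.
Step by step:
`a = [2, 2, 7, 2, 4]` → a = [2, 2, 7, 2, 4]
`b = a[:]` → b = [2, 2, 7, 2, 4]
`a.append(236)` → a = [2, 2, 7, 2, 4, 236]
`print(a)` → prints [2, 2, 7, 2, 4, 236]
`print(b)` → prints [2, 2, 7, 2, 4]

Answer:
[2, 2, 7, 2, 4, 236]
[2, 2, 7, 2, 4]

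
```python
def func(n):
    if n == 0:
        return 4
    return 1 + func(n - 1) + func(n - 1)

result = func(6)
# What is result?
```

func(n) = 1 + 2·func(n-1), func(0)=4. Closed form: (4+1)·2^6 - 1 = 319.

Answer: 319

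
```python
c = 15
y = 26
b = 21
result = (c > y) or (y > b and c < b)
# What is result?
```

Trace:
`c = 15` → c = 15
`y = 26` → y = 26
`b = 21` → b = 21
`result = (c > y) or (y > b and c < b)` → result = True
So result = True

Answer: True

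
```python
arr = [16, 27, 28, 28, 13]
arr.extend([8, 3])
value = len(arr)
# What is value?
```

Trace:
`arr = [16, 27, 28, 28, 13]` → arr = [16, 27, 28, 28, 13]
`arr.extend([8, 3])` → arr = [16, 27, 28, 28, 13, 8, 3]
`value = len(arr)` → value = 7
So value = 7

Answer: 7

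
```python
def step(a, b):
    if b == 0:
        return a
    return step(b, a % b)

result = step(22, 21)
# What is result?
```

step(22, 21) -> step(21, 1) -> step(1, 0) -> 1

Answer: 1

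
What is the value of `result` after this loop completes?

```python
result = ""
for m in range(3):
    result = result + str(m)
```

Concatenate digits 0 to 2
`result` takes the values: "" → "0" → "01" → "012"

Answer: "012"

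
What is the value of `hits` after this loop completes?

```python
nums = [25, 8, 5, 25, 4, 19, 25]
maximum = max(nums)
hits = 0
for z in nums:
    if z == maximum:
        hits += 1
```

Count of max value 25 in [25, 8, 5, 25, 4, 19, 25]
`hits` takes the values: 0 → 1 → 2 → 3

Answer: 3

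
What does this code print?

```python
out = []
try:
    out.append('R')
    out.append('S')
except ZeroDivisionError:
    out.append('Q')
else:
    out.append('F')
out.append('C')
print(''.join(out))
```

Execution trace: 'R' (try body) → 'S' (try body, no exception) → 'F' (else) → 'C' (after the try/except). Output: RSFC

Answer: RSFC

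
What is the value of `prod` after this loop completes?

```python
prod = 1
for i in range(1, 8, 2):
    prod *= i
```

Product of 1, 3, 5, ... up to 7
`prod` takes the values: 1 → 3 → 15 → 105

Answer: 105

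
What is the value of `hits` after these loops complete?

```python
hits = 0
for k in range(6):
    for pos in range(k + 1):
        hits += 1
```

Triangle: 1 + 2 + ... + 6
`hits` takes the values: 0 → 1 → 2 → 3 → 4 → 5 → 6 → 7 → 8 → 9 → 10 → 11 → 12 → 13 → 14 → 15 → 16 → 17 → 18 → 19 → 20 → 21

Answer: 21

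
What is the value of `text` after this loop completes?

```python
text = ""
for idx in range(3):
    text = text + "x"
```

Repeat 'x' 3 times
`text` takes the values: "" → "x" → "xx" → "xxx"

Answer: "xxx"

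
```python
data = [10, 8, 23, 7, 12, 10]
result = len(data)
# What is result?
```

Trace:
`data = [10, 8, 23, 7, 12, 10]` → data = [10, 8, 23, 7, 12, 10]
`result = len(data)` → result = 6
So result = 6

Answer: 6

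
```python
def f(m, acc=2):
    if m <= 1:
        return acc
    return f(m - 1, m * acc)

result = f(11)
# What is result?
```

Accumulator trace (n, acc): (11, 2) -> (10, 22) -> (9, 220) -> (8, 1980) -> (7, 15840) -> (6, 110880) -> (5, 665280) -> (4, 3326400) -> (3, 13305600) -> (2, 39916800) -> (1, 79833600) -> return 79833600

Answer: 79833600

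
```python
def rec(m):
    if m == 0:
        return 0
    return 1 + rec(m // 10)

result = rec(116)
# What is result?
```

Count of digits of 116: 3

Answer: 3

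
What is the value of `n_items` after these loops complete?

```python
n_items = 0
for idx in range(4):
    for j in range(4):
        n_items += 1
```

4 * 4 = 16
`n_items` takes the values: 0 → 1 → 2 → 3 → 4 → 5 → 6 → 7 → 8 → 9 → 10 → 11 → 12 → 13 → 14 → 15 → 16

Answer: 16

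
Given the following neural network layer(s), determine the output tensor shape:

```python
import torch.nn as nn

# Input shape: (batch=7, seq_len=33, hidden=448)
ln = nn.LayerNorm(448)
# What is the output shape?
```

Input: (7, 33, 448) -> Output: (7, 33, 448)

Answer: (7, 33, 448)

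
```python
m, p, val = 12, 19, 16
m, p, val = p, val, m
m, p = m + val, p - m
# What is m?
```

Trace:
`m, p, val = 12, 19, 16` → m = 12; p = 19; val = 16
`m, p, val = p, val, m` → m = 19; p = 16; val = 12
`m, p = m + val, p - m` → m = 31; p = -3
So m = 31

Answer: 31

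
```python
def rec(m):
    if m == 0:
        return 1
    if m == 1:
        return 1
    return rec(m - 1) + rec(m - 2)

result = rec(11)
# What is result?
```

Build up from base cases: rec(0)=1, rec(1)=1, rec(2)=2, rec(3)=3, rec(4)=5, rec(5)=8, rec(6)=13, ..., rec(11)=144

Answer: 144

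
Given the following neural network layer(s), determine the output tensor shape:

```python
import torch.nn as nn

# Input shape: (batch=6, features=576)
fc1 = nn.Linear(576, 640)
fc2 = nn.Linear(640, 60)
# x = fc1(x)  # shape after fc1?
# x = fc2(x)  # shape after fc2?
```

Input: (6, 576) -> after fc1: (6, 640) -> Output: (6, 60)

Answer: (6, 60)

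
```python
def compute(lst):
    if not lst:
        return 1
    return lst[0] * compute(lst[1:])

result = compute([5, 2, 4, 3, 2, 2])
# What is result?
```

Product over [5, 2, 4, 3, 2, 2] = 5 * 2 * 4 * 3 * 2 * 2 = 480

Answer: 480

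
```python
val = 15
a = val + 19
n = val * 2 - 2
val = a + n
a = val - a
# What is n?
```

Trace:
`val = 15` → val = 15
`a = val + 19` → a = 34
`n = val * 2 - 2` → n = 28
`val = a + n` → val = 62
`a = val - a` → a = 28
So n = 28

Answer: 28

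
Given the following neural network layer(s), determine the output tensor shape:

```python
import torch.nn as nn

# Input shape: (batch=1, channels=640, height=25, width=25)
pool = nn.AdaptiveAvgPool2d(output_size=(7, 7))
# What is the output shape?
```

Input: (1, 640, 25, 25) -> Output: (1, 640, 7, 7)

Answer: (1, 640, 7, 7)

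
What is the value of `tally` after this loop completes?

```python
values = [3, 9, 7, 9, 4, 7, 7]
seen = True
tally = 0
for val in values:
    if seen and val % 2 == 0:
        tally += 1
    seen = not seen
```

Count even values at even positions
`tally` takes the values: 0 → 1

Answer: 1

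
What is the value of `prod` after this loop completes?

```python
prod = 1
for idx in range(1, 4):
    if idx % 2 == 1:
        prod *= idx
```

Product of odd numbers 1 to 3
`prod` takes the values: 1 → 3

Answer: 3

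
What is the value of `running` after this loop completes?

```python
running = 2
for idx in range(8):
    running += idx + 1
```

Start at 2, add 1 to 8 = 38
`running` takes the values: 2 → 3 → 5 → 8 → 12 → 17 → 23 → 30 → 38

Answer: 38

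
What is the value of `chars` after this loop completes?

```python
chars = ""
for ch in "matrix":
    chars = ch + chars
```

Reverse 'matrix'
`chars` takes the values: "" → "m" → "am" → "tam" → "rtam" → "irtam" → "xirtam"

Answer: "xirtam"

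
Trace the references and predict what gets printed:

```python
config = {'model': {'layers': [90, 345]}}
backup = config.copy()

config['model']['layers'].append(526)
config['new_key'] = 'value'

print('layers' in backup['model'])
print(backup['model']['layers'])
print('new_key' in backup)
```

Key concept: shallow copy gotcha with nested dict.
Step by step:
`config = {'model': {'layers': [90, 345]}}` → config = {'model': {'layers': [90, 345]}}
`backup = config.copy()` → backup = {'model': {'layers': [90, 345]}}
`config['model']['layers'].append(526)` → config = {'model': {'layers': [90, 345, 526]}}; backup = {'model': {'layers': [90, 345, 526]}}
`config['new_key'] = 'value'` → config = {'model': {'layers': [90, 345, 526]}, 'new_key': 'value'}
`print('layers' in backup['model'])` → prints True
`print(backup['model']['layers'])` → prints [90, 345, 526]
`print('new_key' in backup)` → prints False

Answer:
True
[90, 345, 526]
False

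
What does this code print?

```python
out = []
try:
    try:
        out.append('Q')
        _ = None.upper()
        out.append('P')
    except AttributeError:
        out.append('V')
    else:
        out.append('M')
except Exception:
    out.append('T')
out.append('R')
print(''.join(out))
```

Execution trace: 'Q' (inner try body) → 'V' (inner except AttributeError) → 'R' (after the try/except). Output: QVR

Answer: QVR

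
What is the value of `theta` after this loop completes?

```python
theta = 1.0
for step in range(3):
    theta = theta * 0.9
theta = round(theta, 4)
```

Exponential decay: 1.0 * 0.9^3
`theta` takes the values: 1.0 → 0.9 → 0.81 → 0.729

Answer: 0.729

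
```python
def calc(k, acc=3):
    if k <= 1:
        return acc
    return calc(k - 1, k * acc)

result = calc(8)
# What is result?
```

Accumulator trace (n, acc): (8, 3) -> (7, 24) -> (6, 168) -> (5, 1008) -> (4, 5040) -> (3, 20160) -> (2, 60480) -> (1, 120960) -> return 120960

Answer: 120960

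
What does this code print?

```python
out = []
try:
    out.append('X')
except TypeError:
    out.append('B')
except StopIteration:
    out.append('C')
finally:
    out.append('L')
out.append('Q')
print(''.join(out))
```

Execution trace: 'X' (try body, no exception) → 'L' (finally) → 'Q' (after the try/except). Output: XLQ

Answer: XLQ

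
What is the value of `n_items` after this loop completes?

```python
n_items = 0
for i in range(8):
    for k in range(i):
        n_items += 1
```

Triangle number: 0+1+2+...+7
`n_items` takes the values: 0 → 1 → 2 → 3 → 4 → 5 → 6 → 7 → 8 → 9 → 10 → 11 → 12 → 13 → 14 → 15 → 16 → 17 → 18 → 19 → 20 → 21 → 22 → 23 → 24 → 25 → 26 → 27 → 28

Answer: 28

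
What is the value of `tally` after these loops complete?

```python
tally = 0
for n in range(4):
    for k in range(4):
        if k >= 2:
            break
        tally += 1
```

Inner breaks at 2, outer runs 4 times
`tally` takes the values: 0 → 1 → 2 → 3 → 4 → 5 → 6 → 7 → 8

Answer: 8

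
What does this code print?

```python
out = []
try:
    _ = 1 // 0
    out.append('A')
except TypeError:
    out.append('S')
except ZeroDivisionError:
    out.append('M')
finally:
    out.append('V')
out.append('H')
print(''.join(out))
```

Execution trace: 'M' (except ZeroDivisionError) → 'V' (finally) → 'H' (after the try/except). Output: MVH

Answer: MVH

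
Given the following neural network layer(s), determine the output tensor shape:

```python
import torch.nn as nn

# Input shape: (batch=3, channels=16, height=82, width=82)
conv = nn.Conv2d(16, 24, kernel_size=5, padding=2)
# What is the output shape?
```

Input: (3, 16, 82, 82) -> Output: (3, 24, 82, 82)

Answer: (3, 24, 82, 82)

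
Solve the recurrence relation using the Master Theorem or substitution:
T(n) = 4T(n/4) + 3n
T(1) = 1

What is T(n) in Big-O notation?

By Master Theorem: a=4, b=4, f(n)=3n. Since log_4(4) = 1 and f(n) = Θ(n^1), Case 2 applies. T(n) = O(n log n).

Answer: O(n log n)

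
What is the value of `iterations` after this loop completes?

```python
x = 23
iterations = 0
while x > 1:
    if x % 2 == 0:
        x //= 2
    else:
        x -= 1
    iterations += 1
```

Steps to reduce 23 to 1
`iterations` takes the values: 0 → 1 → 2 → 3 → 4 → 5 → 6 → 7

Answer: 7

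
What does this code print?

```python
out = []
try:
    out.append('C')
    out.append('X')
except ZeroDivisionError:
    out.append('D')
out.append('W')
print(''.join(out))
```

Execution trace: 'C' (try body) → 'X' (try body, no exception) → 'W' (after the try/except). Output: CXW

Answer: CXW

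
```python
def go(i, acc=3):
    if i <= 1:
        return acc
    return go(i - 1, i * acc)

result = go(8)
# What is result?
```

Accumulator trace (n, acc): (8, 3) -> (7, 24) -> (6, 168) -> (5, 1008) -> (4, 5040) -> (3, 20160) -> (2, 60480) -> (1, 120960) -> return 120960

Answer: 120960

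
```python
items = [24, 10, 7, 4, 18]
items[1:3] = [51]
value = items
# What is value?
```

Trace:
`items = [24, 10, 7, 4, 18]` → items = [24, 10, 7, 4, 18]
`items[1:3] = [51]` → items = [24, 51, 4, 18]
`value = items` → value = [24, 51, 4, 18]
So value = [24, 51, 4, 18]

Answer: [24, 51, 4, 18]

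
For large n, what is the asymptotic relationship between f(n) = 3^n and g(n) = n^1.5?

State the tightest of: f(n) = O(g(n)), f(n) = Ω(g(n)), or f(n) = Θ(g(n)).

3^n vs n^1.5: f(n) = Ω(g(n)) but not O(g(n)) — 3^n grows strictly faster than n^1.5.

Answer: f(n) = Ω(g(n)) but not O(g(n)) — 3^n grows strictly faster than n^1.5.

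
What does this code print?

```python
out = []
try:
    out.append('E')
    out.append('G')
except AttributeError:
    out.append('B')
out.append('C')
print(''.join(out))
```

Execution trace: 'E' (try body) → 'G' (try body, no exception) → 'C' (after the try/except). Output: EGC

Answer: EGC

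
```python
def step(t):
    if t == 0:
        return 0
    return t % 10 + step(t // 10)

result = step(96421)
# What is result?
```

Sum of digits of 96421: 1 + 2 + 4 + 6 + 9 = 22

Answer: 22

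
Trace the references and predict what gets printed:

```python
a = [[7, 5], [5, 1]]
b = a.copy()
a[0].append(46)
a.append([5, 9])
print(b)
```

Key concept: shallow copy with nested lists.
Step by step:
`a = [[7, 5], [5, 1]]` → a = [[7, 5], [5, 1]]
`b = a.copy()` → b = [[7, 5], [5, 1]]
`a[0].append(46)` → a = [[7, 5, 46], [5, 1]]; b = [[7, 5, 46], [5, 1]]
`a.append([5, 9])` → a = [[7, 5, 46], [5, 1], [5, 9]]
`print(b)` → prints [[7, 5, 46], [5, 1]]

Answer: [[7, 5, 46], [5, 1]]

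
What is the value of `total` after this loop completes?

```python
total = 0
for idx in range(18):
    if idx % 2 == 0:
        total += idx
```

Sum of even numbers 0 to 17
`total` takes the values: 0 → 2 → 6 → 12 → 20 → 30 → 42 → 56 → 72

Answer: 72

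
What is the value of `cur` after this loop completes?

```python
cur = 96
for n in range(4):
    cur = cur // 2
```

Halve 4 times: 96 // 2^4 = 6
`cur` takes the values: 96 → 48 → 24 → 12 → 6

Answer: 6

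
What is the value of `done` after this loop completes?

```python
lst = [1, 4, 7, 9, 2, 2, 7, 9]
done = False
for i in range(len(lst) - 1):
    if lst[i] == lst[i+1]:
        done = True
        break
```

Check consecutive duplicates in [1, 4, 7, 9, 2, 2, 7, 9]
`done` takes the values: False → True

Answer: True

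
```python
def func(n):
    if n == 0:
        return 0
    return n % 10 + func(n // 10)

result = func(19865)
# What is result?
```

Sum of digits of 19865: 5 + 6 + 8 + 9 + 1 = 29

Answer: 29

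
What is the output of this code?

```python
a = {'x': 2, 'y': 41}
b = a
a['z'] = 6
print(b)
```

Key concept: dict aliasing.
Step by step:
`a = {'x': 2, 'y': 41}` → a = {'x': 2, 'y': 41}
`b = a` → b = {'x': 2, 'y': 41} (same object as a)
`a['z'] = 6` → a = {'x': 2, 'y': 41, 'z': 6} (same object as b); b = {'x': 2, 'y': 41, 'z': 6} (same object as a)
`print(b)` → prints {'x': 2, 'y': 41, 'z': 6}

Answer: {'x': 2, 'y': 41, 'z': 6}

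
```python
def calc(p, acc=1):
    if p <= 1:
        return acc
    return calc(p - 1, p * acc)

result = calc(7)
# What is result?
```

Accumulator trace (n, acc): (7, 1) -> (6, 7) -> (5, 42) -> (4, 210) -> (3, 840) -> (2, 2520) -> (1, 5040) -> return 5040

Answer: 5040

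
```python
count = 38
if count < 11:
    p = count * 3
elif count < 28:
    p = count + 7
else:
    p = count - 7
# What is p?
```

Trace:
`count = 38` → count = 38
`if count < 11: ...` → count < 11 is False, count < 28 is False, take else branch → p = 31
So p = 31

Answer: 31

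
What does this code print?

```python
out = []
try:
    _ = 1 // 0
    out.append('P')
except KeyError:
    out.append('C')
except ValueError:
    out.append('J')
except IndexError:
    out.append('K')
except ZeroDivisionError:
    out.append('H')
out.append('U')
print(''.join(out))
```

Execution trace: 'H' (except ZeroDivisionError) → 'U' (after the try/except). Output: HU

Answer: HU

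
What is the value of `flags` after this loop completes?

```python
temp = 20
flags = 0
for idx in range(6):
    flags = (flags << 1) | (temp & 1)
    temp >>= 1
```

Reverse lowest 6 bits of 20
`flags` takes the values: 0 → 1 → 2 → 5 → 10

Answer: 10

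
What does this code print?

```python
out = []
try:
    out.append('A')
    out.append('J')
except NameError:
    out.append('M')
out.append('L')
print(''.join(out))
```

Execution trace: 'A' (try body) → 'J' (try body, no exception) → 'L' (after the try/except). Output: AJL

Answer: AJL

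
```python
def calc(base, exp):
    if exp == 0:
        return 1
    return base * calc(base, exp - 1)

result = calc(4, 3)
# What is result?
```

calc(4, 3) = 4 * 4 * 4 = 64

Answer: 64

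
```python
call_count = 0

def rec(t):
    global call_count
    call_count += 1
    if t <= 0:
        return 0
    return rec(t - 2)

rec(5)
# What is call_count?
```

Linear recursion stepping by 2: 4 calls from t=5 down to ≤0.

Answer: 4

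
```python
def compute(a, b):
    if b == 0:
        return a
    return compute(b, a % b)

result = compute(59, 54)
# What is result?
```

compute(59, 54) -> compute(54, 5) -> compute(5, 4) -> compute(4, 1) -> compute(1, 0) -> 1

Answer: 1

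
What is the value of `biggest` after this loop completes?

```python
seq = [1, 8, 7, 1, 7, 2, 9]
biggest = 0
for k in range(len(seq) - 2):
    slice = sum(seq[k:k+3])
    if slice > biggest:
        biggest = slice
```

Max sum of 3-element window in [1, 8, 7, 1, 7, 2, 9]
`biggest` takes the values: 0 → 16 → 18

Answer: 18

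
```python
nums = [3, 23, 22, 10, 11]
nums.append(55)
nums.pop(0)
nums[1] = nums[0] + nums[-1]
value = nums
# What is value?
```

Trace:
`nums = [3, 23, 22, 10, 11]` → nums = [3, 23, 22, 10, 11]
`nums.append(55)` → nums = [3, 23, 22, 10, 11, 55]
`nums.pop(0)` → nums = [23, 22, 10, 11, 55]
`nums[1] = nums[0] + nums[-1]` → nums = [23, 78, 10, 11, 55]
`value = nums` → value = [23, 78, 10, 11, 55]
So value = [23, 78, 10, 11, 55]

Answer: [23, 78, 10, 11, 55]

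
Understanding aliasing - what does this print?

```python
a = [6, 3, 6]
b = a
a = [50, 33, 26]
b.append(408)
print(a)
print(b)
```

Key concept: rebinding vs mutation: a is rebound to a new list, b still points at the original.
Step by step:
`a = [6, 3, 6]` → a = [6, 3, 6]
`b = a` → b = [6, 3, 6] (same object as a)
`a = [50, 33, 26]` → a = [50, 33, 26]
`b.append(408)` → b = [6, 3, 6, 408]
`print(a)` → prints [50, 33, 26]
`print(b)` → prints [6, 3, 6, 408]

Answer:
[50, 33, 26]
[6, 3, 6, 408]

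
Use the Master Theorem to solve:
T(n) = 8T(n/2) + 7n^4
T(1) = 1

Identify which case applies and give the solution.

a=8, b=2, f(n)=7n^4. log_2(8) = 3. Since c=4 > 3 and the regularity condition holds (8(n/2)^4 = (8/2^4)n^4 with 8/2^4 < 1), Case 3 applies: T(n) = Θ(f(n)) = O(n^4).

Answer: O(n^4) - Case 3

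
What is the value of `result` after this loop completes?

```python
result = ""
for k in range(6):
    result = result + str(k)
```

Concatenate digits 0 to 5
`result` takes the values: "" → "0" → "01" → "012" → "0123" → "01234" → "012345"

Answer: "012345"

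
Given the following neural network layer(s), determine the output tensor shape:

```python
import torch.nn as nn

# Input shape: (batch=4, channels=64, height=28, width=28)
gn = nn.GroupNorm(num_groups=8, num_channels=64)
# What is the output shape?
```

Input: (4, 64, 28, 28) -> Output: (4, 64, 28, 28)

Answer: (4, 64, 28, 28)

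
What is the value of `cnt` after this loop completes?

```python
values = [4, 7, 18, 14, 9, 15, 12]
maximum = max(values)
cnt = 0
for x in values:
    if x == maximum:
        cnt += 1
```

Count of max value 18 in [4, 7, 18, 14, 9, 15, 12]
`cnt` takes the values: 0 → 1

Answer: 1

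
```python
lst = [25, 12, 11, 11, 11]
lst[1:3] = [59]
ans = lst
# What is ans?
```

Trace:
`lst = [25, 12, 11, 11, 11]` → lst = [25, 12, 11, 11, 11]
`lst[1:3] = [59]` → lst = [25, 59, 11, 11]
`ans = lst` → ans = [25, 59, 11, 11]
So ans = [25, 59, 11, 11]

Answer: [25, 59, 11, 11]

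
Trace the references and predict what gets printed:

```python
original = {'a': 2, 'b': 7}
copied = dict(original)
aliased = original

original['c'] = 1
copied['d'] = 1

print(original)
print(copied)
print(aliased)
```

Key concept: dict() creates copy, assignment creates alias.
Step by step:
`original = {'a': 2, 'b': 7}` → original = {'a': 2, 'b': 7}
`copied = dict(original)` → copied = {'a': 2, 'b': 7}
`aliased = original` → aliased = {'a': 2, 'b': 7} (same object as original)
`original['c'] = 1` → original = {'a': 2, 'b': 7, 'c': 1} (same object as aliased); aliased = {'a': 2, 'b': 7, 'c': 1} (same object as original)
`copied['d'] = 1` → copied = {'a': 2, 'b': 7, 'd': 1}
`print(original)` → prints {'a': 2, 'b': 7, 'c': 1}
`print(copied)` → prints {'a': 2, 'b': 7, 'd': 1}
`print(aliased)` → prints {'a': 2, 'b': 7, 'c': 1}

Answer:
{'a': 2, 'b': 7, 'c': 1}
{'a': 2, 'b': 7, 'd': 1}
{'a': 2, 'b': 7, 'c': 1}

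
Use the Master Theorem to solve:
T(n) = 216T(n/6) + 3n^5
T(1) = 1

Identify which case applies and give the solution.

a=216, b=6, f(n)=3n^5. log_6(216) = 3. Since c=5 > 3 and the regularity condition holds (216(n/6)^5 = (216/6^5)n^5 with 216/6^5 < 1), Case 3 applies: T(n) = Θ(f(n)) = O(n^5).

Answer: O(n^5) - Case 3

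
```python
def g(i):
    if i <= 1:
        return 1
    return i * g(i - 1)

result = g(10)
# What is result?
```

g(10) = 10 * 9 * 8 * 7 * 6 * 5 * 4 * 3 * 2 * 1 = 3628800

Answer: 3628800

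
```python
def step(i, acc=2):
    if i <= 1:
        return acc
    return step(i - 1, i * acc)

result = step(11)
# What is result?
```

Accumulator trace (n, acc): (11, 2) -> (10, 22) -> (9, 220) -> (8, 1980) -> (7, 15840) -> (6, 110880) -> (5, 665280) -> (4, 3326400) -> (3, 13305600) -> (2, 39916800) -> (1, 79833600) -> return 79833600

Answer: 79833600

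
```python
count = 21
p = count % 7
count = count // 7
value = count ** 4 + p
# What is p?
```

Trace:
`count = 21` → count = 21
`p = count % 7` → p = 0
`count = count // 7` → count = 3
`value = count ** 4 + p` → value = 81
So p = 0

Answer: 0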